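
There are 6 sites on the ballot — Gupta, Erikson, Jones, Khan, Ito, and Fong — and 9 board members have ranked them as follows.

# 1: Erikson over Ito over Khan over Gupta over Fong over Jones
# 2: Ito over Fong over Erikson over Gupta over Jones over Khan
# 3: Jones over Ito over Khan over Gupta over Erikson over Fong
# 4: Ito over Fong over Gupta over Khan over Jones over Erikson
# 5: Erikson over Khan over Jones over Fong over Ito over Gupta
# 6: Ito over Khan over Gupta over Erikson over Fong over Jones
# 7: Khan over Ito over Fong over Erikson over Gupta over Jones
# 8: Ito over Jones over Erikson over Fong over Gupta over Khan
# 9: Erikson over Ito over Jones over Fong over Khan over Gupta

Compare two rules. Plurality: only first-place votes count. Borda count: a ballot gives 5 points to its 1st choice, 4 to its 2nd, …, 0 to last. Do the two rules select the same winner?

Plurality first-place counts: Gupta 0, Erikson 3, Jones 1, Khan 1, Ito 4, Fong 0 → Ito.
Borda totals: Gupta 14, Erikson 26, Jones 17, Khan 22, Ito 37, Fong 19 → Ito.
The two rules agree on Ito.

Yes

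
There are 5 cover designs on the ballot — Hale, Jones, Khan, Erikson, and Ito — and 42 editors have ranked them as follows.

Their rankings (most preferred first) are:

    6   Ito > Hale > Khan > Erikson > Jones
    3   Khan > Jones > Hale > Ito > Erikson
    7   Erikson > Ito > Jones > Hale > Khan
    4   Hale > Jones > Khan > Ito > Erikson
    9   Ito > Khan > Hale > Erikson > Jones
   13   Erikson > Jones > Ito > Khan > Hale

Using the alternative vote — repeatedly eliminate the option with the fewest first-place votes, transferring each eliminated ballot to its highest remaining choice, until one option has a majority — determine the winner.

Ito

Round 1: Erikson 20, Ito 15, Hale 4, Khan 3, Jones 0. Jones has the fewest and is eliminated.
Round 2: Erikson 20, Ito 15, Hale 4, Khan 3. Khan has the fewest and is eliminated.
Round 3: Erikson 20, Ito 15, Hale 7. Hale has the fewest and is eliminated.
Round 4: Ito 22, Erikson 20. Ito has a majority.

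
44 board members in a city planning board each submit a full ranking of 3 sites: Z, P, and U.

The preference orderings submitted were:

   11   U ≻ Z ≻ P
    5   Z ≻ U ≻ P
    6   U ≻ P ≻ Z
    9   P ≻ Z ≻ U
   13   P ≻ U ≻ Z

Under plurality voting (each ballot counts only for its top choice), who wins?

First-place vote totals:
  Z: 5
  P: 22
  U: 17
P has the most first-place votes.

P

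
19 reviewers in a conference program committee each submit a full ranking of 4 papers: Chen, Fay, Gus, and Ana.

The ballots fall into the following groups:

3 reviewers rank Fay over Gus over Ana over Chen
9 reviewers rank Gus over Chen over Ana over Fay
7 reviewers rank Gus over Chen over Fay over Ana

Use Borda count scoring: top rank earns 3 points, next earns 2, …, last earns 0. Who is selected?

Borda scores:
  Chen: 3·0 + 9·2 + 7·2 = 32
  Fay: 3·3 + 9·0 + 7·1 = 16
  Gus: 3·2 + 9·3 + 7·3 = 54
  Ana: 3·1 + 9·1 + 7·0 = 12
Gus has the highest total.

Gus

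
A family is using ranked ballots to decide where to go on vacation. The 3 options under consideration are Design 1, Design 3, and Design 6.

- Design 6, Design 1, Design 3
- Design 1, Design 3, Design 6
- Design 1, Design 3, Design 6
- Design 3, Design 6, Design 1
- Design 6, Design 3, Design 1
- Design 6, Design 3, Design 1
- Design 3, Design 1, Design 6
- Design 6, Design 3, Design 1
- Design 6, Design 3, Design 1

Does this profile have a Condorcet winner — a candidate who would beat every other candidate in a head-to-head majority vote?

Yes

Head-to-head results (9 voters total):
Design 1 vs Design 3: Design 3 wins 6–3.
Design 1 vs Design 6: Design 6 wins 6–3.
Design 3 vs Design 6: Design 6 wins 5–4.
Design 6 beats each rival — Design 1 (6–3), Design 3 (5–4) — so Design 6 is the Condorcet winner.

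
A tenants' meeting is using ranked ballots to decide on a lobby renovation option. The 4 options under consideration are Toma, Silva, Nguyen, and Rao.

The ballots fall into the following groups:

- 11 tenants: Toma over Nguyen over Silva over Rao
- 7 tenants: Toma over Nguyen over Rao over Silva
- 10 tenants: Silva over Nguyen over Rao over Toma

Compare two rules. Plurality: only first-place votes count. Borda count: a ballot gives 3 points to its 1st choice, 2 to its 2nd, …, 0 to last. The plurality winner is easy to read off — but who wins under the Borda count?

Plurality first-place counts: Toma 18, Silva 10, Nguyen 0, Rao 0 → Toma.
Borda totals: Toma 54, Silva 41, Nguyen 56, Rao 17 → Nguyen.

Nguyen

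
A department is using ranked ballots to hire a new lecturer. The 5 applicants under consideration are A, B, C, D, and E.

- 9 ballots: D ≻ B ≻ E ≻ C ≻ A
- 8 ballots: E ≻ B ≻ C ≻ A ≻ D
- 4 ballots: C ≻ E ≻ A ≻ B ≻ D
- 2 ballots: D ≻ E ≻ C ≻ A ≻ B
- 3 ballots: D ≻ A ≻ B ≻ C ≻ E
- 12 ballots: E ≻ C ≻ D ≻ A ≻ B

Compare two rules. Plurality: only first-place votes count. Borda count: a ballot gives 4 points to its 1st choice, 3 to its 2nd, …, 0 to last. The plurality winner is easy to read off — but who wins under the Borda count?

E

Plurality first-place counts: A 0, B 0, C 4, D 14, E 20 → E.
Borda totals: A 39, B 61, C 84, D 80, E 116 → E.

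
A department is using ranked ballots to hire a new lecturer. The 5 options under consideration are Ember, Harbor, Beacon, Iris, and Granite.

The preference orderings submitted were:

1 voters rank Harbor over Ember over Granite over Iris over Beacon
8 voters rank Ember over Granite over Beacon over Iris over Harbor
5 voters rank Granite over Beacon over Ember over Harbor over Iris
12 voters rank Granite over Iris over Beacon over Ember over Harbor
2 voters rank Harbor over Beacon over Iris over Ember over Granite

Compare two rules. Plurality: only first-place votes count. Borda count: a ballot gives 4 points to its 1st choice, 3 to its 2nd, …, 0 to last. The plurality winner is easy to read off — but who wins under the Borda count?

Granite

Plurality first-place counts: Ember 8, Harbor 3, Beacon 0, Iris 0, Granite 17 → Granite.
Borda totals: Ember 59, Harbor 17, Beacon 61, Iris 49, Granite 94 → Granite.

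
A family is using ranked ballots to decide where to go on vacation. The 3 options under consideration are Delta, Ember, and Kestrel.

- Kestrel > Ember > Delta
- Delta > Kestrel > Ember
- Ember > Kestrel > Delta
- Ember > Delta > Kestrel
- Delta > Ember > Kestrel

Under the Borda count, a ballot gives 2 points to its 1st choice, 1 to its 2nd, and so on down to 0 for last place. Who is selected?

Borda scores:
  Delta: 0 + 2 + 0 + 1 + 2 = 5
  Ember: 1 + 0 + 2 + 2 + 1 = 6
  Kestrel: 2 + 1 + 1 + 0 + 0 = 4
Ember has the highest total.

Ember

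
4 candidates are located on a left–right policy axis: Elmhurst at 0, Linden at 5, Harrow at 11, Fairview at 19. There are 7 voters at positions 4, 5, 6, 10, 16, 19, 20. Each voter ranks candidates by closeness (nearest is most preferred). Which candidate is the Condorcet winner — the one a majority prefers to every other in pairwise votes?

With single-peaked preferences on a line, the Condorcet winner is the candidate closest to the median voter.
The median voter (position 10) is closest to Harrow at 11.
Check: Harrow vs Fairview — voters closer to Harrow: 4 of 7.

Harrow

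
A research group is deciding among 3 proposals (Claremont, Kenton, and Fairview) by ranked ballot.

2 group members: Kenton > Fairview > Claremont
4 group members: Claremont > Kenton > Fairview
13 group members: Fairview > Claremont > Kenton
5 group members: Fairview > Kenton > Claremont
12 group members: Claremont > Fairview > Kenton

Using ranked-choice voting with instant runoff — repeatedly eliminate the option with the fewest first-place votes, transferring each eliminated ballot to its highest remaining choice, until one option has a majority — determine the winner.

Round 1: Fairview 18, Claremont 16, Kenton 2. Kenton has the fewest and is eliminated.
Round 2: Fairview 20, Claremont 16. Fairview has a majority.

Fairview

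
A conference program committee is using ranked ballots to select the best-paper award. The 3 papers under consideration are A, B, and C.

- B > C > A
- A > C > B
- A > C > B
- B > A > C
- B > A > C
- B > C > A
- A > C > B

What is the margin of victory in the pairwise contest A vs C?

Ballots ranking A above C: 5.
Ballots ranking C above A: 2.
A wins 5–2, a margin of 3.

3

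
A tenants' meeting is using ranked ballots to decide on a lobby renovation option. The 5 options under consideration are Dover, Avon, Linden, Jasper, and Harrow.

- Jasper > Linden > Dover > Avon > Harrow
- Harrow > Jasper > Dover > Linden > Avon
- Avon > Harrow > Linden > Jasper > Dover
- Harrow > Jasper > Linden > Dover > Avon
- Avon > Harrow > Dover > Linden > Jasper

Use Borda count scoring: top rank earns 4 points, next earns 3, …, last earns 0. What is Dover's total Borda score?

7

Borda scores:
  Dover: 2 + 2 + 0 + 1 + 2 = 7
  Avon: 1 + 0 + 4 + 0 + 4 = 9
  Linden: 3 + 1 + 2 + 2 + 1 = 9
  Jasper: 4 + 3 + 1 + 3 + 0 = 11
  Harrow: 0 + 4 + 3 + 4 + 3 = 14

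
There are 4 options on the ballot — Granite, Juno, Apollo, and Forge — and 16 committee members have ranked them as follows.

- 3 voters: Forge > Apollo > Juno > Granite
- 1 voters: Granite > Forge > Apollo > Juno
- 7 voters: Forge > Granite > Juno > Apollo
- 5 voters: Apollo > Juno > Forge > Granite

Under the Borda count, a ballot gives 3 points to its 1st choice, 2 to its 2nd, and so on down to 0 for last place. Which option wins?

Forge

Borda scores:
  Granite: 3·0 + 3 + 7·2 + 5·0 = 17
  Juno: 3·1 + 0 + 7·1 + 5·2 = 20
  Apollo: 3·2 + 1 + 7·0 + 5·3 = 22
  Forge: 3·3 + 2 + 7·3 + 5·1 = 37
Forge has the highest total.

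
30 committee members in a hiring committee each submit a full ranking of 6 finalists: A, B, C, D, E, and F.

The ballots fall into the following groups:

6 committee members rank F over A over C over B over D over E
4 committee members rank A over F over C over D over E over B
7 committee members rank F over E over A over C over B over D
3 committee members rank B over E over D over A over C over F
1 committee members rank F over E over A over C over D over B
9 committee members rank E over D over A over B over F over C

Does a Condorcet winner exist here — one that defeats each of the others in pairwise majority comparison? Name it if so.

Head-to-head results (30 voters total):
A vs B: A wins 27–3.
A vs C: A wins 30–0.
A vs D: A wins 18–12.
A vs E: E wins 20–10.
A vs F: A wins 16–14.
B vs C: C wins 18–12.
B vs D: B wins 16–14.
B vs E: E wins 21–9.
B vs F: F wins 18–12.
C vs D: C wins 18–12.
C vs E: E wins 20–10.
C vs F: F wins 27–3.
D vs E: E wins 20–10.
D vs F: F wins 18–12.
E vs F: F wins 18–12.
No candidate beats all others: A beats F beats E beats A, a majority cycle.

There is no Condorcet winner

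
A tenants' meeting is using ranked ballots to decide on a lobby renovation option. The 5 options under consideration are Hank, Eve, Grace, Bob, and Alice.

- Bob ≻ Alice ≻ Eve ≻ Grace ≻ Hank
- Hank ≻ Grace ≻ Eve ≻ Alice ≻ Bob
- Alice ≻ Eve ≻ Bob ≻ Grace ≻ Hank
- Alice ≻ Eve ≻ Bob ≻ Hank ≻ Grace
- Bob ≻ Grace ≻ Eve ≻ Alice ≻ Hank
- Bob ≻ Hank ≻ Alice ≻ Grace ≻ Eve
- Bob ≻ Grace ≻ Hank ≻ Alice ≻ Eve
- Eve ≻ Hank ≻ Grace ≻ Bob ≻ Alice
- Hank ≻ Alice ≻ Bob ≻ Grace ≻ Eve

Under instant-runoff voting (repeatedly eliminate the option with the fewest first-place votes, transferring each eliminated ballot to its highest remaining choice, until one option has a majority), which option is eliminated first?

Round 1: Bob 4, Hank 2, Alice 2, Eve 1, Grace 0. Grace has the fewest and is eliminated.
Round 2: Bob 4, Hank 2, Alice 2, Eve 1. Eve has the fewest and is eliminated.
Round 3: Bob 4, Hank 3, Alice 2. Alice has the fewest and is eliminated.
Round 4: Bob 6, Hank 3. Bob has a majority.

Grace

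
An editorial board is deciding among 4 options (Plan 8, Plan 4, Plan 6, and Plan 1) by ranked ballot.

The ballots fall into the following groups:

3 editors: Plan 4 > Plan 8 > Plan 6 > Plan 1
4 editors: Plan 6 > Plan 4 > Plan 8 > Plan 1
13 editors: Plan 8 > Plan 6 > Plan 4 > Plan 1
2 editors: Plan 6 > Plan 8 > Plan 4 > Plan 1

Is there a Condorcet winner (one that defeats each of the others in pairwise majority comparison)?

Head-to-head results (22 voters total):
Plan 8 vs Plan 4: Plan 8 wins 15–7.
Plan 8 vs Plan 6: Plan 8 wins 16–6.
Plan 8 vs Plan 1: Plan 8 wins 22–0.
Plan 4 vs Plan 6: Plan 6 wins 19–3.
Plan 4 vs Plan 1: Plan 4 wins 22–0.
Plan 6 vs Plan 1: Plan 6 wins 22–0.
Plan 8 beats each rival — Plan 4 (15–7), Plan 6 (16–6), Plan 1 (22–0) — so Plan 8 is the Condorcet winner.

Yes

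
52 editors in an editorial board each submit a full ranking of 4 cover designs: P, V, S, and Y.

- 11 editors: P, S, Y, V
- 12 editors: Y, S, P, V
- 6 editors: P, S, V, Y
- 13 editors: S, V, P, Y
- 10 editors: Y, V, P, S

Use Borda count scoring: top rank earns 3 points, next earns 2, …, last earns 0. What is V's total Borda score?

Borda scores:
  P: 11·3 + 12·1 + 6·3 + 13·1 + 10·1 = 86
  V: 11·0 + 12·0 + 6·1 + 13·2 + 10·2 = 52
  S: 11·2 + 12·2 + 6·2 + 13·3 + 10·0 = 97
  Y: 11·1 + 12·3 + 6·0 + 13·0 + 10·3 = 77

52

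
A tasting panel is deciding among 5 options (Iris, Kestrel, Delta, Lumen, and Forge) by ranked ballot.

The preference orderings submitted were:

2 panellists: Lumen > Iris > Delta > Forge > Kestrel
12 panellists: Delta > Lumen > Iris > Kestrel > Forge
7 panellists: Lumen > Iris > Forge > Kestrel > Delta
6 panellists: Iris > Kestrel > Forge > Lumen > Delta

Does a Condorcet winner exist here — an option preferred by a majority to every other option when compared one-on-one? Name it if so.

Head-to-head results (27 voters total):
Iris vs Kestrel: Iris wins 27–0.
Iris vs Delta: Iris wins 15–12.
Iris vs Lumen: Lumen wins 21–6.
Iris vs Forge: Iris wins 27–0.
Kestrel vs Delta: Delta wins 14–13.
Kestrel vs Lumen: Lumen wins 21–6.
Kestrel vs Forge: Kestrel wins 18–9.
Delta vs Lumen: Lumen wins 15–12.
Delta vs Forge: Delta wins 14–13.
Lumen vs Forge: Lumen wins 21–6.
Lumen beats each rival — Iris (21–6), Kestrel (21–6), Delta (15–12), Forge (21–6) — so Lumen is the Condorcet winner.

Lumen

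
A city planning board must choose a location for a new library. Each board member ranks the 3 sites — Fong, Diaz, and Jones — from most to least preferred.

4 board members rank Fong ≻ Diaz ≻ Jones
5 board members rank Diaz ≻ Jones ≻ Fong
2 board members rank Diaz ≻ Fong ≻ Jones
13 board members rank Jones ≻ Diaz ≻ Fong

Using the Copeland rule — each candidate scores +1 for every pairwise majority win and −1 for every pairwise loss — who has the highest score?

Pairwise results:
  Fong vs Diaz: Diaz wins 20–4.
  Fong vs Jones: Jones wins 18–6.
  Diaz vs Jones: Jones wins 13–11.
Copeland scores (wins − losses):
  Fong: 0 − 2 = -2
  Diaz: 1 − 1 = 0
  Jones: 2 − 0 = 2
Jones has the best Copeland score.

Jones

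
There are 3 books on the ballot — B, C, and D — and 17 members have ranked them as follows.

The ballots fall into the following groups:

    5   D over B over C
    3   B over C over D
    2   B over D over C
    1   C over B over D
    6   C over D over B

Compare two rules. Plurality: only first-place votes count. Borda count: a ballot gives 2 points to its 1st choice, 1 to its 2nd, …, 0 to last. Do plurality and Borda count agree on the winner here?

No

Plurality first-place counts: B 5, C 7, D 5 → C.
Borda totals: B 16, C 17, D 18 → D.
The two rules disagree: plurality picks C, Borda picks D.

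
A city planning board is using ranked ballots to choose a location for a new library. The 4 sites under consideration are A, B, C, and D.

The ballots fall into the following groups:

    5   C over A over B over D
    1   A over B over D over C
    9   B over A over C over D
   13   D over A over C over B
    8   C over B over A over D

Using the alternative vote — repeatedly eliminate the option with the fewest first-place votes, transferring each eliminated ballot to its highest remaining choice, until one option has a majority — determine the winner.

C

Round 1: C 13, D 13, B 9, A 1. A has the fewest and is eliminated.
Round 2: C 13, D 13, B 10. B has the fewest and is eliminated.
Round 3: C 22, D 14. C has a majority.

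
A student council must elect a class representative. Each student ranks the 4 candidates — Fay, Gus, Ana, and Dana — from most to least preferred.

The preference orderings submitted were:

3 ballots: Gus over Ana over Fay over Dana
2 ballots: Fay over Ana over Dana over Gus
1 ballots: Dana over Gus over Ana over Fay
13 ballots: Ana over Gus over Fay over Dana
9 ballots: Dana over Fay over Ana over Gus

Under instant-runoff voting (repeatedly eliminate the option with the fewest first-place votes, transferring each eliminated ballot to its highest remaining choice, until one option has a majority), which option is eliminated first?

Round 1: Ana 13, Dana 10, Gus 3, Fay 2. Fay has the fewest and is eliminated.
Round 2: Ana 15, Dana 10, Gus 3. Ana has a majority.

Fay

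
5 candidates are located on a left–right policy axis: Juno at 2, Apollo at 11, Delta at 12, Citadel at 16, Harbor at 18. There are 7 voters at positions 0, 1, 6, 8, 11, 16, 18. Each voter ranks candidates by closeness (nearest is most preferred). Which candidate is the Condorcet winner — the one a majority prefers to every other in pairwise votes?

With single-peaked preferences on a line, the Condorcet winner is the candidate closest to the median voter.
The median voter (position 8) is closest to Apollo at 11.
Check: Apollo vs Delta — voters closer to Apollo: 5 of 7.

Apollo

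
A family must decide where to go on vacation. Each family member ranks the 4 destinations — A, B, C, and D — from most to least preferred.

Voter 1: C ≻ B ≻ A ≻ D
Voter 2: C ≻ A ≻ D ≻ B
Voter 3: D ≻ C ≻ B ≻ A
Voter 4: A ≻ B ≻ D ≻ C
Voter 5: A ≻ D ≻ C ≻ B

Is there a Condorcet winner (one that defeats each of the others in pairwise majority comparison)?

Head-to-head results (5 voters total):
A vs B: A wins 3–2.
A vs C: C wins 3–2.
A vs D: A wins 4–1.
B vs C: C wins 4–1.
B vs D: D wins 3–2.
C vs D: D wins 3–2.
No candidate beats all others: A beats D beats C beats A, a majority cycle.

No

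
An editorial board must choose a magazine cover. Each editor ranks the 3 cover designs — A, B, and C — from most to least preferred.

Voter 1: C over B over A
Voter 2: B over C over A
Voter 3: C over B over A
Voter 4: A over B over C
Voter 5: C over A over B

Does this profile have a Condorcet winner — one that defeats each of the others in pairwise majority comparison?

Yes

Head-to-head results (5 voters total):
A vs B: B wins 3–2.
A vs C: C wins 4–1.
B vs C: C wins 3–2.
C beats each rival — A (4–1), B (3–2) — so C is the Condorcet winner.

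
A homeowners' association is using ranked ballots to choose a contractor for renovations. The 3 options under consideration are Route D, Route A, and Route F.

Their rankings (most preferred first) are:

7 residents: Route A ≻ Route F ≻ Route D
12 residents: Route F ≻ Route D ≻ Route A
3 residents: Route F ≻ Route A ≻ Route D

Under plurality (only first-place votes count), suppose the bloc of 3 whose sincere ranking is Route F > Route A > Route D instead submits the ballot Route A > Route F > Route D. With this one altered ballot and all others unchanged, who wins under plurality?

Route F

First-place totals with the altered ballot: Route D 0, Route A 10, Route F 12.
The winner is unchanged: still Route F.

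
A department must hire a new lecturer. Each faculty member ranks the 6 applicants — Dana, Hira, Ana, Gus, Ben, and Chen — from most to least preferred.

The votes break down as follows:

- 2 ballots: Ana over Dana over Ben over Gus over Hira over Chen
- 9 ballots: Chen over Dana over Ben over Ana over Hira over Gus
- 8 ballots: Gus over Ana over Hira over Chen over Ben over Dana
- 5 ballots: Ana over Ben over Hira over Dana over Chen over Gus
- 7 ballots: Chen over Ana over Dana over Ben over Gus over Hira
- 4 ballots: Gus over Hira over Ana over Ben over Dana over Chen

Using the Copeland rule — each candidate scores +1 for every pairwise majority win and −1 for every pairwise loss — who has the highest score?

Ana

Pairwise results:
  Dana vs Hira: Dana wins 18–17.
  Dana vs Ana: Ana wins 26–9.
  Dana vs Gus: Dana wins 23–12.
  Dana vs Ben: Dana wins 18–17.
  Dana vs Chen: Chen wins 24–11.
  Hira vs Ana: Ana wins 31–4.
  Hira vs Gus: Gus wins 21–14.
  Hira vs Ben: Ben wins 23–12.
  Hira vs Chen: Hira wins 19–16.
  Ana vs Gus: Ana wins 23–12.
  Ana vs Ben: Ana wins 26–9.
  Ana vs Chen: Ana wins 19–16.
  Gus vs Ben: Ben wins 23–12.
  Gus vs Chen: Chen wins 21–14.
  Ben vs Chen: Chen wins 24–11.
Copeland scores (wins − losses):
  Dana: 3 − 2 = 1
  Hira: 1 − 4 = -3
  Ana: 5 − 0 = 5
  Gus: 1 − 4 = -3
  Ben: 2 − 3 = -1
  Chen: 3 − 2 = 1
Ana has the best Copeland score.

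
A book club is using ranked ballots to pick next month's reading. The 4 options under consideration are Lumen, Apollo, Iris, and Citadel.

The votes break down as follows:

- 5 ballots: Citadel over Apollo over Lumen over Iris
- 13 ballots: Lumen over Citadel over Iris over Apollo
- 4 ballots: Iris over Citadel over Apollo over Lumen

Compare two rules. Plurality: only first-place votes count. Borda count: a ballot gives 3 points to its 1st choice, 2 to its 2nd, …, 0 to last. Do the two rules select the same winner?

Plurality first-place counts: Lumen 13, Apollo 0, Iris 4, Citadel 5 → Lumen.
Borda totals: Lumen 44, Apollo 14, Iris 25, Citadel 49 → Citadel.
The two rules disagree: plurality picks Lumen, Borda picks Citadel.

No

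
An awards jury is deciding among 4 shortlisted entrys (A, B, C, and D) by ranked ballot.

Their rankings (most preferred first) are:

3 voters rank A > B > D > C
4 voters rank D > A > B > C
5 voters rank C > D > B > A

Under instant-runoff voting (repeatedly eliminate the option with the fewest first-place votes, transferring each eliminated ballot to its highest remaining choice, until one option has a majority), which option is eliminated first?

Round 1: C 5, D 4, A 3, B 0. B has the fewest and is eliminated.
Round 2: C 5, D 4, A 3. A has the fewest and is eliminated.
Round 3: D 7, C 5. D has a majority.

B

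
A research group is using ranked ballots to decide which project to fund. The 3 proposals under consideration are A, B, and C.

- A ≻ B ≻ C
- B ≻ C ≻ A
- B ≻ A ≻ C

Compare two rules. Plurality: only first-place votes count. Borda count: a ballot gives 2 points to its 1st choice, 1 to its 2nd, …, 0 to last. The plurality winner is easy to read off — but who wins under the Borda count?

Plurality first-place counts: A 1, B 2, C 0 → B.
Borda totals: A 3, B 5, C 1 → B.

B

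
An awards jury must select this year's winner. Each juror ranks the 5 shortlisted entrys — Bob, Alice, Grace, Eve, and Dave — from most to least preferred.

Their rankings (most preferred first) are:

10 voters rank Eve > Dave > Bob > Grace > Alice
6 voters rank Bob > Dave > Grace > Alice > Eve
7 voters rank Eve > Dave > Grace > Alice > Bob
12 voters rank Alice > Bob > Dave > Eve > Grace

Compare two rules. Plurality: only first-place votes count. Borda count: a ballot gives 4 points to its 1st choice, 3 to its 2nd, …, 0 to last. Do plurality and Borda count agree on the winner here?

No

Plurality first-place counts: Bob 6, Alice 12, Grace 0, Eve 17, Dave 0 → Eve.
Borda totals: Bob 80, Alice 61, Grace 36, Eve 80, Dave 93 → Dave.
The two rules disagree: plurality picks Eve, Borda picks Dave.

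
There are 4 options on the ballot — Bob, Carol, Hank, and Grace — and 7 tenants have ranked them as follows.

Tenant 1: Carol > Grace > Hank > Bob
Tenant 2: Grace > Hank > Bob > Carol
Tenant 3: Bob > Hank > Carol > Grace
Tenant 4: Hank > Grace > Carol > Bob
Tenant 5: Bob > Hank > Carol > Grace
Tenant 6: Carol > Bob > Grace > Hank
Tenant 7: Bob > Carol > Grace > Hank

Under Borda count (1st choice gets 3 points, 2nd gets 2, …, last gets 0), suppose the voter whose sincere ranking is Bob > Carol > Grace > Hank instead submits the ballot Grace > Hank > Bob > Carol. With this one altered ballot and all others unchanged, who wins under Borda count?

Hank

Borda totals with the altered ballot: Bob 10, Carol 9, Hank 12, Grace 11.
The switch changes the winner from Bob to Hank.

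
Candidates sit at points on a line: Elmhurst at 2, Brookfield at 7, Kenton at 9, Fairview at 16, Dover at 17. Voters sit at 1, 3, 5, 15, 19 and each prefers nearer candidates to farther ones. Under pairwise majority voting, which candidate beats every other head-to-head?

With single-peaked preferences on a line, the Condorcet winner is the candidate closest to the median voter.
The median voter (position 5) is closest to Brookfield at 7.
Check: Brookfield vs Elmhurst — voters closer to Brookfield: 3 of 5.

Brookfield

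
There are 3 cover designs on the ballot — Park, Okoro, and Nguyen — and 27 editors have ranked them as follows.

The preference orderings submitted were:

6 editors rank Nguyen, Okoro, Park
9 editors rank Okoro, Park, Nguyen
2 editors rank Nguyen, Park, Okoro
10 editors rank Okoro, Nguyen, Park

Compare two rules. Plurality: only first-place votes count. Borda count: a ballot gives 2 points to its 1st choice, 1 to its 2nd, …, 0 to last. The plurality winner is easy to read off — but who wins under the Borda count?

Okoro

Plurality first-place counts: Park 0, Okoro 19, Nguyen 8 → Okoro.
Borda totals: Park 11, Okoro 44, Nguyen 26 → Okoro.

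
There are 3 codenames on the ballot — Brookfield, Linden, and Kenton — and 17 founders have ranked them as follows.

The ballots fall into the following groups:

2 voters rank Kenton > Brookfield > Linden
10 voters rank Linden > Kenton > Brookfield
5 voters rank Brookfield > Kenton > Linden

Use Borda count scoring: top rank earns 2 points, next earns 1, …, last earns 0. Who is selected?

Linden

Borda scores:
  Brookfield: 2·1 + 10·0 + 5·2 = 12
  Linden: 2·0 + 10·2 + 5·0 = 20
  Kenton: 2·2 + 10·1 + 5·1 = 19
Linden has the highest total.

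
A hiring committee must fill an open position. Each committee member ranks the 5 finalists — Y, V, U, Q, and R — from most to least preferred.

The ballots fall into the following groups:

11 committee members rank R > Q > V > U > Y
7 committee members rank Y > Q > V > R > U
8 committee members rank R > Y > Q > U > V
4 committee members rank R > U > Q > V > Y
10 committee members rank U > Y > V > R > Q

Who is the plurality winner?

First-place vote totals:
  Y: 7
  V: 0
  U: 10
  Q: 0
  R: 23
R has the most first-place votes.

R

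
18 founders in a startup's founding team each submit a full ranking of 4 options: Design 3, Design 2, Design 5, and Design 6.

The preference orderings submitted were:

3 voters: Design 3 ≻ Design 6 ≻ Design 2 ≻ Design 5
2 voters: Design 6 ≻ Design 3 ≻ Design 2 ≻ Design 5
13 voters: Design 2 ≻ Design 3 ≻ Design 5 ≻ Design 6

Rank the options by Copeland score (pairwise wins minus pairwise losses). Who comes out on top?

Design 2

Pairwise results:
  Design 3 vs Design 2: Design 2 wins 13–5.
  Design 3 vs Design 5: Design 3 wins 18–0.
  Design 3 vs Design 6: Design 3 wins 16–2.
  Design 2 vs Design 5: Design 2 wins 18–0.
  Design 2 vs Design 6: Design 2 wins 13–5.
  Design 5 vs Design 6: Design 5 wins 13–5.
Copeland scores (wins − losses):
  Design 3: 2 − 1 = 1
  Design 2: 3 − 0 = 3
  Design 5: 1 − 2 = -1
  Design 6: 0 − 3 = -3
Design 2 has the best Copeland score.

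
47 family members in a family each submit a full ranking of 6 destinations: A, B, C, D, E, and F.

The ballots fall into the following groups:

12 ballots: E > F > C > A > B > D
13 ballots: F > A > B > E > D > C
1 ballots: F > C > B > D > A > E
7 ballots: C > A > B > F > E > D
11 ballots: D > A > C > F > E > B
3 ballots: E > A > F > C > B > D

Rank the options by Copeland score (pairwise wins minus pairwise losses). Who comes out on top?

F

Pairwise results:
  A vs B: A wins 46–1.
  A vs C: A wins 27–20.
  A vs D: A wins 35–12.
  A vs E: A wins 32–15.
  A vs F: F wins 26–21.
  B vs C: C wins 34–13.
  B vs D: B wins 36–11.
  B vs E: E wins 26–21.
  B vs F: F wins 40–7.
  C vs D: D wins 24–23.
  C vs E: E wins 28–19.
  C vs F: F wins 29–18.
  D vs E: E wins 35–12.
  D vs F: F wins 36–11.
  E vs F: F wins 32–15.
Copeland scores (wins − losses):
  A: 4 − 1 = 3
  B: 1 − 4 = -3
  C: 1 − 4 = -3
  D: 1 − 4 = -3
  E: 3 − 2 = 1
  F: 5 − 0 = 5
F has the best Copeland score.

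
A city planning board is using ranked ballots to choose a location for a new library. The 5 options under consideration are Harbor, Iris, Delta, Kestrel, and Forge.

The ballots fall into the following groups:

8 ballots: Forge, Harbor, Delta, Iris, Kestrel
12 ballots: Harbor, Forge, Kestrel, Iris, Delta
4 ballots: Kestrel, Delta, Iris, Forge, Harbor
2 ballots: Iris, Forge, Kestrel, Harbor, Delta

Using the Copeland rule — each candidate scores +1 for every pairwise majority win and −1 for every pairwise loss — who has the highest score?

Forge

Pairwise results:
  Harbor vs Iris: Harbor wins 20–6.
  Harbor vs Delta: Harbor wins 22–4.
  Harbor vs Kestrel: Harbor wins 20–6.
  Harbor vs Forge: Forge wins 14–12.
  Iris vs Delta: Iris wins 14–12.
  Iris vs Kestrel: Kestrel wins 16–10.
  Iris vs Forge: Forge wins 20–6.
  Delta vs Kestrel: Kestrel wins 18–8.
  Delta vs Forge: Forge wins 22–4.
  Kestrel vs Forge: Forge wins 22–4.
Copeland scores (wins − losses):
  Harbor: 3 − 1 = 2
  Iris: 1 − 3 = -2
  Delta: 0 − 4 = -4
  Kestrel: 2 − 2 = 0
  Forge: 4 − 0 = 4
Forge has the best Copeland score.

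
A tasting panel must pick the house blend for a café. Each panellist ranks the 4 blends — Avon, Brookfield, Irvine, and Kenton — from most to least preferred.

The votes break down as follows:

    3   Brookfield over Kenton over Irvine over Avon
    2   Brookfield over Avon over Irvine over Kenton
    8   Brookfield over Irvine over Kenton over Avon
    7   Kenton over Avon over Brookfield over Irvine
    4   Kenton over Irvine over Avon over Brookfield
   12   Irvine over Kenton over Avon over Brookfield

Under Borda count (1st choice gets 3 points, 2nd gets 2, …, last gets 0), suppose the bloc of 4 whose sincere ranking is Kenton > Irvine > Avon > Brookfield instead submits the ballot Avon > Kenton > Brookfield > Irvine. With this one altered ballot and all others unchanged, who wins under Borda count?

Kenton

Borda totals with the altered ballot: Avon 42, Brookfield 50, Irvine 57, Kenton 67.
The winner is unchanged: still Kenton.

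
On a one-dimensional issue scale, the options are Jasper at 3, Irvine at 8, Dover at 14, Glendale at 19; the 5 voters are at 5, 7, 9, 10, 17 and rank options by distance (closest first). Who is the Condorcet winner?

With single-peaked preferences on a line, the Condorcet winner is the candidate closest to the median voter.
The median voter (position 9) is closest to Irvine at 8.
Check: Irvine vs Dover — voters closer to Irvine: 4 of 5.

Irvine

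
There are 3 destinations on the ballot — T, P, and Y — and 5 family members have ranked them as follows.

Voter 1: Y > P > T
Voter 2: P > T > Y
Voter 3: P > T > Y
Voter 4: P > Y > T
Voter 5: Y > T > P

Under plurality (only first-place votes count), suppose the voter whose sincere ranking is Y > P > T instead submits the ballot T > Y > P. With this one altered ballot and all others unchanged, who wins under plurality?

P

First-place totals with the altered ballot: T 1, P 3, Y 1.
The winner is unchanged: still P.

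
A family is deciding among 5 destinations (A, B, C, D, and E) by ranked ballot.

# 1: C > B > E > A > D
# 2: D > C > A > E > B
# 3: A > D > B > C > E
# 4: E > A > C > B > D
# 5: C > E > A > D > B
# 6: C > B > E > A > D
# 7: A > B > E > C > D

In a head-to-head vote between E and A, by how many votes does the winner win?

1

Ballots ranking E above A: 4.
Ballots ranking A above E: 3.
E wins 4–3, a margin of 1.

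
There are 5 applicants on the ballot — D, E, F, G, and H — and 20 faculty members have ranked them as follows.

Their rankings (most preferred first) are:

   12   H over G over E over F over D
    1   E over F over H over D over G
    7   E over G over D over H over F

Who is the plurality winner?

H

First-place vote totals:
  D: 0
  E: 8
  F: 0
  G: 0
  H: 12
H has the most first-place votes.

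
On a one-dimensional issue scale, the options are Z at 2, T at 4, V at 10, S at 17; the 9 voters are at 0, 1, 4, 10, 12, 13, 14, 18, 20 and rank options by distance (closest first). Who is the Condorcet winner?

V

With single-peaked preferences on a line, the Condorcet winner is the candidate closest to the median voter.
The median voter (position 12) is closest to V at 10.
Check: V vs S — voters closer to V: 6 of 9.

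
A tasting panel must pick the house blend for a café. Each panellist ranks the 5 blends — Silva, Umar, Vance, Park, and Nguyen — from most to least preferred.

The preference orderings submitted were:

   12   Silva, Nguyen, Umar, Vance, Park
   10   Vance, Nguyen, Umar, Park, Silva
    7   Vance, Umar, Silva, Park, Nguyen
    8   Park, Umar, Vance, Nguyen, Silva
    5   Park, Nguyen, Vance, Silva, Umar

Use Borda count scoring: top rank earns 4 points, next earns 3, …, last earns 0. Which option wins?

Borda scores:
  Silva: 12·4 + 10·0 + 7·2 + 8·0 + 5·1 = 67
  Umar: 12·2 + 10·2 + 7·3 + 8·3 + 5·0 = 89
  Vance: 12·1 + 10·4 + 7·4 + 8·2 + 5·2 = 106
  Park: 12·0 + 10·1 + 7·1 + 8·4 + 5·4 = 69
  Nguyen: 12·3 + 10·3 + 7·0 + 8·1 + 5·3 = 89
Vance has the highest total.

Vance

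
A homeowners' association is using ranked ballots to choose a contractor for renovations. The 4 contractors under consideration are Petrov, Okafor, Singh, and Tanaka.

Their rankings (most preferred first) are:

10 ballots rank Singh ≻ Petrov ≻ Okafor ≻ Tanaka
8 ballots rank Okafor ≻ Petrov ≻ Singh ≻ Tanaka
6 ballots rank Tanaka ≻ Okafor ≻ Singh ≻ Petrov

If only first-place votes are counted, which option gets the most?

First-place vote totals:
  Petrov: 0
  Okafor: 8
  Singh: 10
  Tanaka: 6
Singh has the most first-place votes.

Singh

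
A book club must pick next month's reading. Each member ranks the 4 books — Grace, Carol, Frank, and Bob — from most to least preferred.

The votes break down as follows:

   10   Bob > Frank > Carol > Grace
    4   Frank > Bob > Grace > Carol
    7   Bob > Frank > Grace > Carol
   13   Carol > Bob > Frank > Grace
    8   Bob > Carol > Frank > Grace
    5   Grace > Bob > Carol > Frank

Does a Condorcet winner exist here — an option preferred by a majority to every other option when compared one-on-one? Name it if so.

Head-to-head results (47 voters total):
Grace vs Carol: Carol wins 31–16.
Grace vs Frank: Frank wins 42–5.
Grace vs Bob: Bob wins 42–5.
Carol vs Frank: Carol wins 26–21.
Carol vs Bob: Bob wins 34–13.
Frank vs Bob: Bob wins 43–4.
Bob beats each rival — Grace (42–5), Carol (34–13), Frank (43–4) — so Bob is the Condorcet winner.

Bob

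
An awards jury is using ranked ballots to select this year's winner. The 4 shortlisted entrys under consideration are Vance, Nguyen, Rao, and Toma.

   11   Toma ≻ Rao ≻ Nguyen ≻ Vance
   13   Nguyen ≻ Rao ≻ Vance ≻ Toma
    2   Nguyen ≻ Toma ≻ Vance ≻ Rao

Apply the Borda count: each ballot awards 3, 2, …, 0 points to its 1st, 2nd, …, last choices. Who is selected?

Borda scores:
  Vance: 11·0 + 13·1 + 2·1 = 15
  Nguyen: 11·1 + 13·3 + 2·3 = 56
  Rao: 11·2 + 13·2 + 2·0 = 48
  Toma: 11·3 + 13·0 + 2·2 = 37
Nguyen has the highest total.

Nguyen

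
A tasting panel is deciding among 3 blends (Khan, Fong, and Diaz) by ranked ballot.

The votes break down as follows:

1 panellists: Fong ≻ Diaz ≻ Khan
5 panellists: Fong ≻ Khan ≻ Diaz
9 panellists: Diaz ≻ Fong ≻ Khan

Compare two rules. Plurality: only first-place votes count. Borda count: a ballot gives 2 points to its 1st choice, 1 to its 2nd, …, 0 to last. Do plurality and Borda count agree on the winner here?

Plurality first-place counts: Khan 0, Fong 6, Diaz 9 → Diaz.
Borda totals: Khan 5, Fong 21, Diaz 19 → Fong.
The two rules disagree: plurality picks Diaz, Borda picks Fong.

No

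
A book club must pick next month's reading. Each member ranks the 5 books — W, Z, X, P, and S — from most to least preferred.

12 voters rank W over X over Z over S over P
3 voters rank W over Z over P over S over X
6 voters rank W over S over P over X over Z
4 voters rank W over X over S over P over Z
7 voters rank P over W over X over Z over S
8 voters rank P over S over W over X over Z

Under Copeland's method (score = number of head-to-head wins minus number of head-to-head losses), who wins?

Pairwise results:
  W vs Z: W wins 40–0.
  W vs X: W wins 40–0.
  W vs P: W wins 25–15.
  W vs S: W wins 32–8.
  Z vs X: X wins 37–3.
  Z vs P: P wins 25–15.
  Z vs S: Z wins 22–18.
  X vs P: P wins 24–16.
  X vs S: X wins 23–17.
  P vs S: S wins 22–18.
Copeland scores (wins − losses):
  W: 4 − 0 = 4
  Z: 1 − 3 = -2
  X: 2 − 2 = 0
  P: 2 − 2 = 0
  S: 1 − 3 = -2
W has the best Copeland score.

W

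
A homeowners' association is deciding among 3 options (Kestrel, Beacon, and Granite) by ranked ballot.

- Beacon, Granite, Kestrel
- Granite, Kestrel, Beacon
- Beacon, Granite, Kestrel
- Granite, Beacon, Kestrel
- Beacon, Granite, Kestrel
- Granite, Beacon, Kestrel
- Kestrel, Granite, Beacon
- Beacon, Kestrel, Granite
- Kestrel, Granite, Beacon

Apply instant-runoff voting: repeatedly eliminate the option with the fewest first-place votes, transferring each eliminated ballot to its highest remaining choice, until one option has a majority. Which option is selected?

Granite

Round 1: Beacon 4, Granite 3, Kestrel 2. Kestrel has the fewest and is eliminated.
Round 2: Granite 5, Beacon 4. Granite has a majority.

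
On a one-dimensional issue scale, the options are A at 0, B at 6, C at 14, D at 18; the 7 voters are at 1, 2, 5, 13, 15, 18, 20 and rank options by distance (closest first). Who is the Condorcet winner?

C

With single-peaked preferences on a line, the Condorcet winner is the candidate closest to the median voter.
The median voter (position 13) is closest to C at 14.
Check: C vs A — voters closer to C: 4 of 7.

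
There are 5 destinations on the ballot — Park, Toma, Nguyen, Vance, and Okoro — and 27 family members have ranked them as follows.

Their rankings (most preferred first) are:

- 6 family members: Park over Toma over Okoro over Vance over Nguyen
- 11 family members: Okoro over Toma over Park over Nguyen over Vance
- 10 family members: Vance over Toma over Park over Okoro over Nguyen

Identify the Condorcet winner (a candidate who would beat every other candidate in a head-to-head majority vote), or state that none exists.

Head-to-head results (27 voters total):
Park vs Toma: Toma wins 21–6.
Park vs Nguyen: Park wins 27–0.
Park vs Vance: Park wins 17–10.
Park vs Okoro: Park wins 16–11.
Toma vs Nguyen: Toma wins 27–0.
Toma vs Vance: Toma wins 17–10.
Toma vs Okoro: Toma wins 16–11.
Nguyen vs Vance: Vance wins 16–11.
Nguyen vs Okoro: Okoro wins 27–0.
Vance vs Okoro: Okoro wins 17–10.
Toma beats each rival — Park (21–6), Nguyen (27–0), Vance (17–10), Okoro (16–11) — so Toma is the Condorcet winner.

Toma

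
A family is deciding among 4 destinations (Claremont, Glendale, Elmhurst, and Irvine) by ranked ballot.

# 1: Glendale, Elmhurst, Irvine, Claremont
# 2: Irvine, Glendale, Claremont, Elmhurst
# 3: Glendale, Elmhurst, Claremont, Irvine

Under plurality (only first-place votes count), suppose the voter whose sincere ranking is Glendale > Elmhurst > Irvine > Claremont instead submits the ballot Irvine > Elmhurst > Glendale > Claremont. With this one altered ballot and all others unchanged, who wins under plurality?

First-place totals with the altered ballot: Claremont 0, Glendale 1, Elmhurst 0, Irvine 2.
The switch changes the winner from Glendale to Irvine.

Irvine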